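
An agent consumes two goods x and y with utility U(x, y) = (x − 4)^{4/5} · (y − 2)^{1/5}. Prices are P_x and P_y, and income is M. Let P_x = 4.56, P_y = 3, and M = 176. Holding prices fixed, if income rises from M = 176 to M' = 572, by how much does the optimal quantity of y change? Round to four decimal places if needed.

Δy* = 26.4

MRS = 4·(y−2)/(x−4). Tangency with P_x/P_y gives y−2 = (1/4)·(P_x/P_y)·(x−4).
After buying the subsistence bundle (4, 2), a share 0.8 of the remaining income goes to x: x* = 4 + 0.8·(M − 4P_x − 2P_y)/P_x.
Discretionary income = 176 − 4·4.56 − 2·3 = 151.76; y* = 2 + 0.2·151.76/3 = 12.1173.
At M' = 572: y* = 38.5173. Change: 38.5173 − 12.1173 = 26.4.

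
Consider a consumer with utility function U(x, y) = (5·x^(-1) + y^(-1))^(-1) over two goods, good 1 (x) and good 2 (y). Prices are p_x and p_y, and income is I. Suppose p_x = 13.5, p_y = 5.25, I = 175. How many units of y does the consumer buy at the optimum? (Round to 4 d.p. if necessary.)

MRS = MU_x/MU_y = 5·(y/x)^(2). Set equal to p_x/p_y.
Solve for the ratio: y/x = [(1/5)·p_x/p_y]^(0.5).
With the ratio pinned down, the budget gives x* = I/(p_x + p_y·(y/x)) and y* = (y/x)·x*.
Numerically y/x = 0.717137, so x* = 175/(13.5 + 5.25·0.717137) = 10.1361 and y* = 0.717137·10.1361 = 7.269.

y* = 7.269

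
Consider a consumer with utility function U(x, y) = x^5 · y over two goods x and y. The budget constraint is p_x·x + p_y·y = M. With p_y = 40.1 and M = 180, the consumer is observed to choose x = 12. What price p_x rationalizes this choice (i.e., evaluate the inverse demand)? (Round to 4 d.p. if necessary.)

The MRS is 5·y/x. Set MRS = p_x/p_y.
So 5·p_y·y = p_x·x; combined with the budget, a share 5/6 of income goes to x.
Demand: x*(p_x,p_y,M) = 5/6·M/p_x and y* = 1/6·M/p_y.
Set x* = 12 in the demand function and solve for p_x: p_x = 12.5.

p_x = 12.5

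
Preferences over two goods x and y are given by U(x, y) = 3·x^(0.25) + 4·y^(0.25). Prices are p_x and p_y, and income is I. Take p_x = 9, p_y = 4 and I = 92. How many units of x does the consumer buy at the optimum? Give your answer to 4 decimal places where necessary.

From the CES first-order condition, (3/4)·(y/x)^(0.75) = p_x/p_y.
Hence y/x = ((4/3)·p_x/p_y)^(1/(0.75)), i.e. raised to the 4/3 power.
With the ratio pinned down, the budget gives x* = I/(p_x + p_y·(y/x)) and y* = (y/x)·x*.
Numerically y/x = 4.326749, so x* = 92/(9 + 4·4.326749) = 3.4972.

x* = 3.4972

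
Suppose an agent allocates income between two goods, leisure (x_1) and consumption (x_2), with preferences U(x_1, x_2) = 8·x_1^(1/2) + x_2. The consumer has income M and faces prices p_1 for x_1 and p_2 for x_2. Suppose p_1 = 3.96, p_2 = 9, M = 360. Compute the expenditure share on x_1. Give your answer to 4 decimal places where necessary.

share on x_1 = 0.9091

MU_x_1 = 4/√x_1, MU_x_2 = 1. Tangency: 4/√x_1 = p_1/p_2.
Thus x_1* = (4·p_2/p_1)² — independent of M — with the rest of income spent on x_2.
Plugging in: x_1* = (4·9/3.96)² = 82.6446, x_2* = 3.6364.
Expenditure on x_1: 3.96·82.6446 = 327.2727; share = 0.9091.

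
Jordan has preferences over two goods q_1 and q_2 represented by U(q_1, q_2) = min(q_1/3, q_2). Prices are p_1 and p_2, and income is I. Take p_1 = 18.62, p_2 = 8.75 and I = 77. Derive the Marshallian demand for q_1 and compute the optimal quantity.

Leontief preferences: the optimum is at the kink where q_1/3 = q_2/1, i.e. q_2 = (1/3)·q_1.
Budget: p_1·q_1 + p_2·(1/3)·q_1 = I, so (3·p_1 + p_2)·q_1 = 3·I.
Demand: q_1*(p_1,p_2,I) = 3·I/(3·p_1 + p_2), q_2* = I/(3·p_1 + p_2).
Here 3·18.62 + 8.75 = 64.61, giving q_1* = 3.5753.

q_1* = 3.5753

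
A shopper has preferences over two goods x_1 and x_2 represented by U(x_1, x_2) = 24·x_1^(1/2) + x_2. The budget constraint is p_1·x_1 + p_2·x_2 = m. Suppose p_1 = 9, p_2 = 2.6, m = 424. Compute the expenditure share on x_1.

Utility is quasi-linear in x_2; the FOC for x_1 is 12/√x_1 = p_1/p_2.
Solve: √x_1 = 12·p_2/p_1, so x_1*(p_1,p_2) = (12·p_2/p_1)², and x_2* = (m − p_1·x_1*)/p_2.
Plugging in: x_1* = (12·2.6/9)² = 12.0178, x_2* = 121.4769.
Expenditure on x_1: 9·12.0178 = 108.16; share = 0.2551.

share on x_1 = 0.2551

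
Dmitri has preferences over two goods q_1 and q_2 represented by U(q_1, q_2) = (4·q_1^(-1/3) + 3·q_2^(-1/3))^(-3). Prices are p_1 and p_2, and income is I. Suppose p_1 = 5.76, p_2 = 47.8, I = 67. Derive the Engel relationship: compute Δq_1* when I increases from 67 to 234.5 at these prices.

Δq_1* = 12.281

With the ratio pinned down, the budget gives q_1* = I/(p_1 + p_2·(q_2/q_1)) and q_2* = (q_2/q_1)·q_1*.
Numerically q_2/q_1 = 0.164832, so q_1* = 67/(5.76 + 47.8·0.164832) = 4.9124.
At I' = 234.5: q_1* = 17.1934. Change: 17.1934 − 4.9124 = 12.281.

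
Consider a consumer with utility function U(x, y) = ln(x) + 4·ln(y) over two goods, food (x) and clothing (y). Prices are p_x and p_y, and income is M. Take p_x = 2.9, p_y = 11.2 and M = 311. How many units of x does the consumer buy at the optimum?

MU_x/MU_y = (y)/(4·x); tangency sets this equal to p_x/p_y.
Rearranging, p_y·y = 4·p_x·x. Substituting into the budget gives p_x·x·(1 + 4) = M.
Demand: x*(p_x,p_y,M) = 0.2·M/p_x and y* = 0.8·M/p_y.
At p_x=2.9, p_y=11.2, M=311: x* = 0.2·311/2.9 = 21.4483.

x* = 21.4483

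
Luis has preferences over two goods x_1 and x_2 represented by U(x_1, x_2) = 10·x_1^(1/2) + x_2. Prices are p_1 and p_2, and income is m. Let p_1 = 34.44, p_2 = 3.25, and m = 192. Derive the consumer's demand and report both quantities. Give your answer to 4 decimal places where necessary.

x_1* = 0.2226, x_2* = 56.7177

Utility is quasi-linear in x_2; the FOC for x_1 is 5/√x_1 = p_1/p_2.
Thus x_1* = (5·p_2/p_1)² — independent of m — with the rest of income spent on x_2.
Plugging in: x_1* = (5·3.25/34.44)² = 0.2226, x_2* = 56.7177.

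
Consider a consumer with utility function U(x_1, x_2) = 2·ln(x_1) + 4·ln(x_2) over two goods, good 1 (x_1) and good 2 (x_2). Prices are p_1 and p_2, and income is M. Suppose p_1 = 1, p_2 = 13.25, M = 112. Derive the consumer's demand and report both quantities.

MU_x_1/MU_x_2 = (2·x_2)/(4·x_1); tangency sets this equal to p_1/p_2.
Rearranging, p_2·x_2 = 2·p_1·x_1. Substituting into the budget gives p_1·x_1·(1 + 2) = M.
Demand: x_1*(p_1,p_2,M) = 1/3·M/p_1 and x_2* = 2/3·M/p_2.
At p_1=1, p_2=13.25, M=112: x_1* = 1/3·112/1 = 37.3333, x_2* = 5.6352.

x_1* = 37.3333, x_2* = 5.6352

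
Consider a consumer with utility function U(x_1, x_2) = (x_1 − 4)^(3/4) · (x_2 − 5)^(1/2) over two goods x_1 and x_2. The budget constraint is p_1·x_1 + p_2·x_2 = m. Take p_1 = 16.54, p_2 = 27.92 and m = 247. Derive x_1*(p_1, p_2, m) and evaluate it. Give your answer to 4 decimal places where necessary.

x_1* = 5.496

Let x_1' = x_1−4, x_2' = x_2−5. MRS = (3/2)·x_2'/x_1' = p_1/p_2.
After buying the subsistence bundle (4, 5), a share 0.6 of the remaining income goes to x_1: x_1* = 4 + 0.6·(m − 4p_1 − 5p_2)/p_1.
Discretionary income = 247 − 4·16.54 − 5·27.92 = 41.24; x_1* = 4 + 0.6·41.24/16.54 = 5.496.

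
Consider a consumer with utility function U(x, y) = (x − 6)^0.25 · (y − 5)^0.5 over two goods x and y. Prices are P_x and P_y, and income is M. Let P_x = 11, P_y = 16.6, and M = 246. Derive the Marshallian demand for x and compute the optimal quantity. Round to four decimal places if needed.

MRS = (1/2)·(y−5)/(x−6). Tangency with P_x/P_y gives y−5 = 2·(P_x/P_y)·(x−6).
Substituting into the budget: x* = 6 + 1/3·(M − 6·P_x − 5·P_y)/P_x, and y* = 5 + 2/3·(…)/P_y.
Discretionary income = 246 − 6·11 − 5·16.6 = 97; x* = 6 + 1/3·97/11 = 8.9394.

x* = 8.9394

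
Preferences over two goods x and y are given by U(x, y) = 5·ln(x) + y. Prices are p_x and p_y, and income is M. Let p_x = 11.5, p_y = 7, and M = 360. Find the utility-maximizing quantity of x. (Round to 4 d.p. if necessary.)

At the given prices: x* = 5·7/11.5 = 3.0435.

x* = 3.0435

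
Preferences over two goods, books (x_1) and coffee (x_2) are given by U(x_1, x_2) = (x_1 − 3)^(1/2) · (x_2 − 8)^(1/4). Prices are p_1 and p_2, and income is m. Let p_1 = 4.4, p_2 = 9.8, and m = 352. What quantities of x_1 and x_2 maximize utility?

x_1* = 42.4545, x_2* = 16.8571

MRS = 2·(x_2−8)/(x_1−3). Tangency with p_1/p_2 gives x_2−8 = (1/2)·(p_1/p_2)·(x_1−3).
After buying the subsistence bundle (3, 8), a share 2/3 of the remaining income goes to x_1: x_1* = 3 + 2/3·(m − 3p_1 − 8p_2)/p_1.
Discretionary income = 352 − 3·4.4 − 8·9.8 = 260.4; x_1* = 3 + 2/3·260.4/4.4 = 42.4545; x_2* = 8 + 1/3·260.4/9.8 = 16.8571.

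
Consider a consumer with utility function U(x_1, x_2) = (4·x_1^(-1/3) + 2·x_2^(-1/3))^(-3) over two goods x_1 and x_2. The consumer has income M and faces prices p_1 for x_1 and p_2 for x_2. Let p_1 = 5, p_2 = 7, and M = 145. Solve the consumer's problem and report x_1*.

Substitute x_2 = (x_2/x_1)·x_1 into the budget: x_1* = M/(p_1 + p_2·(x_2/x_1)).
Numerically x_2/x_1 = 0.461989, so x_1* = 145/(5 + 7·0.461989) = 17.6101.

x_1* = 17.6101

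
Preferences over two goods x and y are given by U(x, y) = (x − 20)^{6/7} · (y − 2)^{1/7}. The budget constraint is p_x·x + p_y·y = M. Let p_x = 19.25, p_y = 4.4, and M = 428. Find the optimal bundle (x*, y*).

This is Cobb-Douglas in (x−20, y−2): tangency gives 6/7·p_y·(y−2) = 1/7·p_x·(x−20).
After buying the subsistence bundle (20, 2), a share 6/7 of the remaining income goes to x: x* = 20 + 6/7·(M − 20p_x − 2p_y)/p_x.
Discretionary income = 428 − 20·19.25 − 2·4.4 = 34.2; x* = 20 + 6/7·34.2/19.25 = 21.5228; y* = 2 + 1/7·34.2/4.4 = 3.1104.

x* = 21.5228, y* = 3.1104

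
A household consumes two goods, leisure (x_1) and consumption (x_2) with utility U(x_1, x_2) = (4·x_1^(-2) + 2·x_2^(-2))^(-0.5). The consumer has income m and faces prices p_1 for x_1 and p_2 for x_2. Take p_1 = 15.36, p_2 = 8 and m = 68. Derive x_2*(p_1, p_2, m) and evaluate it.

From the CES first-order condition, 2·(x_2/x_1)^(3) = p_1/p_2.
Solve for the ratio: x_2/x_1 = [(1/2)·p_1/p_2]^(1/3).
With the ratio pinned down, the budget gives x_1* = m/(p_1 + p_2·(x_2/x_1)) and x_2* = (x_2/x_1)·x_1*.
Numerically x_2/x_1 = 0.986485, so x_1* = 68/(15.36 + 8·0.986485) = 2.9245 and x_2* = 0.986485·2.9245 = 2.885.

x_2* = 2.885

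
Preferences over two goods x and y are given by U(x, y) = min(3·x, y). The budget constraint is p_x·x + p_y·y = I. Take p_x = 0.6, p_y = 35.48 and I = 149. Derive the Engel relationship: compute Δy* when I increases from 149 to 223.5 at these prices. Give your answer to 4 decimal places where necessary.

Leontief preferences: the optimum is at the kink where x/1 = y/3, i.e. y = 3·x.
Budget: p_x·x + p_y·3·x = I, so (p_x + 3·p_y)·x = I.
Demand: x*(p_x,p_y,I) = I/(p_x + 3·p_y), y* = 3·I/(p_x + 3·p_y).
Here 0.6 + 3·35.48 = 107.04, giving y* = 4.176.
At I' = 223.5: y* = 6.264. Change: 6.264 − 4.176 = 2.088.

Δy* = 2.088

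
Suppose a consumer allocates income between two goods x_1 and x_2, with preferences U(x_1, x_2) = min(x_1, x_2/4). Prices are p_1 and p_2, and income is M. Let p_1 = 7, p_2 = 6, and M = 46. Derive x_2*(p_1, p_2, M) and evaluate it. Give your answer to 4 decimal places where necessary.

x_2* = 5.9355

With perfect complements, no substitution: consume in ratio x_1:x_2 = 1:4.
Budget: p_1·x_1 + p_2·4·x_1 = M, so (p_1 + 4·p_2)·x_1 = M.
Demand: x_1*(p_1,p_2,M) = M/(p_1 + 4·p_2), x_2* = 4·M/(p_1 + 4·p_2).
Here 7 + 4·6 = 31, giving x_2* = 5.9355.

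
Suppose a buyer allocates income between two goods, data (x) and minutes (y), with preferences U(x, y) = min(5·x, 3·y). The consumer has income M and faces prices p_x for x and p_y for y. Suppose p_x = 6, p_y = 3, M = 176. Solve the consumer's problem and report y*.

With perfect complements, no substitution: consume in ratio x:y = 3:5.
Budget: p_x·x + p_y·(5/3)·x = M, so (3·p_x + 5·p_y)·x = 3·M.
Demand: x*(p_x,p_y,M) = 3·M/(3·p_x + 5·p_y), y* = 5·M/(3·p_x + 5·p_y).
Here 3·6 + 5·3 = 33, giving y* = 26.6667.

y* = 26.6667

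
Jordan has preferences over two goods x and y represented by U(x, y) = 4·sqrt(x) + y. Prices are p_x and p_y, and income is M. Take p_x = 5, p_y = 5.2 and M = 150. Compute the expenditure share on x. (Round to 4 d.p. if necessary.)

Set MRS = p_x/p_y: 2·x^(−1/2) = p_x/p_y.
Thus x* = (2·p_y/p_x)² — independent of M — with the rest of income spent on y.
Plugging in: x* = (2·5.2/5)² = 4.3264, y* = 24.6862.
Expenditure on x: 5·4.3264 = 21.632; share = 0.1442.

share on x = 0.1442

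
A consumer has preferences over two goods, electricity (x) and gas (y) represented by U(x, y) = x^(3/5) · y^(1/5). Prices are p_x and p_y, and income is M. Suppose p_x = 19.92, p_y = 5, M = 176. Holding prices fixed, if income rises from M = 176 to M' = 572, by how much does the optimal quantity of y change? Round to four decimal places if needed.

At p_x=19.92, p_y=5, M=176: y* = 0.25·176/5 = 8.8.
At M' = 572: y* = 28.6. Change: 28.6 − 8.8 = 19.8.

Δy* = 19.8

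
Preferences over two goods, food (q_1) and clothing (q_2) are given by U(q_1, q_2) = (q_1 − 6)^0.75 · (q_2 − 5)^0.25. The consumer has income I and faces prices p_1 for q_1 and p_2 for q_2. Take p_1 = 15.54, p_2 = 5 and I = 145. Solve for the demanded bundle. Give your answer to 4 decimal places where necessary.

q_1* = 7.2915, q_2* = 6.338

After buying the subsistence bundle (6, 5), a share 0.75 of the remaining income goes to q_1: q_1* = 6 + 0.75·(I − 6p_1 − 5p_2)/p_1.
Discretionary income = 145 − 6·15.54 − 5·5 = 26.76; q_1* = 6 + 0.75·26.76/15.54 = 7.2915; q_2* = 5 + 0.25·26.76/5 = 6.338.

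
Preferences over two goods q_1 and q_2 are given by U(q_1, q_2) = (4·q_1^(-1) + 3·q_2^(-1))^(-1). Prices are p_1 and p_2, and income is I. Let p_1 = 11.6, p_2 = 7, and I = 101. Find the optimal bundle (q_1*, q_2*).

With the ratio pinned down, the budget gives q_1* = I/(p_1 + p_2·(q_2/q_1)) and q_2* = (q_2/q_1)·q_1*.
Numerically q_2/q_1 = 1.114835, so q_1* = 101/(11.6 + 7·1.114835) = 5.2052 and q_2* = 1.114835·5.2052 = 5.8029.

q_1* = 5.2052, q_2* = 5.8029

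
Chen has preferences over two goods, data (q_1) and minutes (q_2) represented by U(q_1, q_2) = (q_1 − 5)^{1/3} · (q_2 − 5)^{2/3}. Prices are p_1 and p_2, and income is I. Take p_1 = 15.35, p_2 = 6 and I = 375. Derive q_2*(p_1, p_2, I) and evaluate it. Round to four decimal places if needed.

q_2* = 34.8056

Let q_1' = q_1−5, q_2' = q_2−5. MRS = (1/2)·q_2'/q_1' = p_1/p_2.
Substituting into the budget: q_1* = 5 + 1/3·(I − 5·p_1 − 5·p_2)/p_1, and q_2* = 5 + 2/3·(…)/p_2.
Discretionary income = 375 − 5·15.35 − 5·6 = 268.25; q_2* = 5 + 2/3·268.25/6 = 34.8056.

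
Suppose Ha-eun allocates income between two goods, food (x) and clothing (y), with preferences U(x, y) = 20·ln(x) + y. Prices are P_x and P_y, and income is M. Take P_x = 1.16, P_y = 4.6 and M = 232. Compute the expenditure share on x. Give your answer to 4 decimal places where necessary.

Set MRS = P_x/P_y: (20/x)/1 = P_x/P_y.
So x*(P_x,P_y) = 20·P_y/P_x, independent of income; and y* = (M − 20·P_y)/P_y.
At the given prices: x* = 20·4.6/1.16 = 79.3103, and y* = 30.4348.
Expenditure on x: 1.16·79.3103 = 92; share = 0.3966.

share on x = 0.3966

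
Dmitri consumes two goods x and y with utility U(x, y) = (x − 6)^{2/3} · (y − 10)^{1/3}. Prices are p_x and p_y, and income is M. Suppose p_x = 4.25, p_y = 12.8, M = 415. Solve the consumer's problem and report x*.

x* = 47.0196

MRS = 2·(y−10)/(x−6). Tangency with p_x/p_y gives y−10 = (1/2)·(p_x/p_y)·(x−6).
After buying the subsistence bundle (6, 10), a share 2/3 of the remaining income goes to x: x* = 6 + 2/3·(M − 6p_x − 10p_y)/p_x.
Discretionary income = 415 − 6·4.25 − 10·12.8 = 261.5; x* = 6 + 2/3·261.5/4.25 = 47.0196.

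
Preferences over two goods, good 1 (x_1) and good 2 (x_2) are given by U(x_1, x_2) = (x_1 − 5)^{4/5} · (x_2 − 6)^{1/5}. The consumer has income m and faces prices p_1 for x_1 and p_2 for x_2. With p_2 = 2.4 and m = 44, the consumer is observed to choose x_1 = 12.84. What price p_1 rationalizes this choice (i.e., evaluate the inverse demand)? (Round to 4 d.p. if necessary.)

Let x_1' = x_1−5, x_2' = x_2−6. MRS = 4·x_2'/x_1' = p_1/p_2.
After buying the subsistence bundle (5, 6), a share 0.8 of the remaining income goes to x_1: x_1* = 5 + 0.8·(m − 5p_1 − 6p_2)/p_1.
Set x_1* = 12.84 in the demand function and solve for p_1: p_1 = 2.

p_1 = 2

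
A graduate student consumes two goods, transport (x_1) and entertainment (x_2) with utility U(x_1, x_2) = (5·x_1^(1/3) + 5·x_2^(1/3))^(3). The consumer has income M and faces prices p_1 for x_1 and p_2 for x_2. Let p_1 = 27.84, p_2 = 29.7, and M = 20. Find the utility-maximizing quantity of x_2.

x_2* = 0.3313

From the CES first-order condition, (x_2/x_1)^(2/3) = p_1/p_2.
Solve for the ratio: x_2/x_1 = [p_1/p_2]^(1.5).
Substitute x_2 = (x_2/x_1)·x_1 into the budget: x_1* = M/(p_1 + p_2·(x_2/x_1)).
Numerically x_2/x_1 = 0.907547, so x_1* = 20/(27.84 + 29.7·0.907547) = 0.365 and x_2* = 0.907547·0.365 = 0.3313.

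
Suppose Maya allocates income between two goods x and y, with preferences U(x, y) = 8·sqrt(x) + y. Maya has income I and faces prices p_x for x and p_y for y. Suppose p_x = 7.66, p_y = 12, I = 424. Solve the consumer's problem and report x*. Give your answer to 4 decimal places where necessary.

x* = 39.2667

Utility is quasi-linear in y; the FOC for x is 4/√x = p_x/p_y.
Thus x* = (4·p_y/p_x)² — independent of I — with the rest of income spent on y.
Plugging in: x* = (4·12/7.66)² = 39.2667.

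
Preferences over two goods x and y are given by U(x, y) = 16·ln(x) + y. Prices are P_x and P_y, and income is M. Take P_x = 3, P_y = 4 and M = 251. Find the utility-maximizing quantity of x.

Set MRS = P_x/P_y: (16/x)/1 = P_x/P_y.
So x*(P_x,P_y) = 16·P_y/P_x, independent of income; and y* = (M − 16·P_y)/P_y.
At the given prices: x* = 16·4/3 = 21.3333.

x* = 21.3333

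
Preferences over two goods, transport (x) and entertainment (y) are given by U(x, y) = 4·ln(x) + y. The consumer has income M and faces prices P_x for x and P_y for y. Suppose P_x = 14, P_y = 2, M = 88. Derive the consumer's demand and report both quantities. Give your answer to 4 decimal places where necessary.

x* = 0.5714, y* = 40

Set MRS = P_x/P_y: (4/x)/1 = P_x/P_y.
So x*(P_x,P_y) = 4·P_y/P_x, independent of income; and y* = (M − 4·P_y)/P_y.
At the given prices: x* = 4·2/14 = 0.5714, and y* = 40.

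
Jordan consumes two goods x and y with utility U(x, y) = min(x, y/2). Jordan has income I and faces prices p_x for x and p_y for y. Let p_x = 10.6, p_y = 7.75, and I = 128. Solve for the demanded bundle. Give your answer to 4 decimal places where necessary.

Leontief preferences: the optimum is at the kink where x/1 = y/2, i.e. y = 2·x.
Budget: p_x·x + p_y·2·x = I, so (p_x + 2·p_y)·x = I.
Demand: x*(p_x,p_y,I) = I/(p_x + 2·p_y), y* = 2·I/(p_x + 2·p_y).
Here 10.6 + 2·7.75 = 26.1, giving x* = 4.9042 and y* = 9.8084.

x* = 4.9042, y* = 9.8084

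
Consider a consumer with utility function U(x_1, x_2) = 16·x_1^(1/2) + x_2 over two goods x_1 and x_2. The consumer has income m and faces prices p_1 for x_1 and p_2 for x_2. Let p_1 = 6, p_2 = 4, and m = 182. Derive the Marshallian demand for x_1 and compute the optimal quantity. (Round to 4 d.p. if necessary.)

x_1* = 28.4444

Utility is quasi-linear in x_2; the FOC for x_1 is 8/√x_1 = p_1/p_2.
Thus x_1* = (8·p_2/p_1)² — independent of m — with the rest of income spent on x_2.
Plugging in: x_1* = (8·4/6)² = 28.4444.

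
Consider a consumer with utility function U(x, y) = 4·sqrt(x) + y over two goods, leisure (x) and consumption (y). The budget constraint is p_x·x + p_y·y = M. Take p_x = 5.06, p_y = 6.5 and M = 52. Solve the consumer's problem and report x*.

MU_x = 2/√x, MU_y = 1. Tangency: 2/√x = p_x/p_y.
Solve: √x = 2·p_y/p_x, so x*(p_x,p_y) = (2·p_y/p_x)², and y* = (M − p_x·x*)/p_y.
Plugging in: x* = (2·6.5/5.06)² = 6.6006.

x* = 6.6006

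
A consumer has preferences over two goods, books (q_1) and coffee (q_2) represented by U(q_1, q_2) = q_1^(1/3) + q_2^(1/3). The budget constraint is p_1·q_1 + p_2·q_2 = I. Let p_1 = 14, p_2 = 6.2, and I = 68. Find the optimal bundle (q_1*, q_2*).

Numerically q_2/q_1 = 3.393161, so q_1* = 68/(14 + 6.2·3.393161) = 1.9408 and q_2* = 3.393161·1.9408 = 6.5854.

q_1* = 1.9408, q_2* = 6.5854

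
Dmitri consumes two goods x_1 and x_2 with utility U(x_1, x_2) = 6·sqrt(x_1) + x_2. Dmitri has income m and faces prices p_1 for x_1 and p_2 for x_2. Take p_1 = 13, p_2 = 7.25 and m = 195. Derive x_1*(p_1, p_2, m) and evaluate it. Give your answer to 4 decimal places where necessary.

x_1* = 2.7992

Utility is quasi-linear in x_2; the FOC for x_1 is 3/√x_1 = p_1/p_2.
Solve: √x_1 = 3·p_2/p_1, so x_1*(p_1,p_2) = (3·p_2/p_1)², and x_2* = (m − p_1·x_1*)/p_2.
Plugging in: x_1* = (3·7.25/13)² = 2.7992.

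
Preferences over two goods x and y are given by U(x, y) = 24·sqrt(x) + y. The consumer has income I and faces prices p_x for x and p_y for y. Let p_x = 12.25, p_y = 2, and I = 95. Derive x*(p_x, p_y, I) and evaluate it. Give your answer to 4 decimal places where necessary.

x* = 3.8384

Set MRS = p_x/p_y: 12·x^(−1/2) = p_x/p_y.
Thus x* = (12·p_y/p_x)² — independent of I — with the rest of income spent on y.
Plugging in: x* = (12·2/12.25)² = 3.8384.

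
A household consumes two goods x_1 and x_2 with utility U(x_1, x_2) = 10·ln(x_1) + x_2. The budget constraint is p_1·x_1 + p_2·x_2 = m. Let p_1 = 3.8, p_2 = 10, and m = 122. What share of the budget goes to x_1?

MU_x_1 = 10/x_1, MU_x_2 = 1. Tangency: 10/x_1 = p_1/p_2.
So x_1*(p_1,p_2) = 10·p_2/p_1, independent of income; and x_2* = (m − 10·p_2)/p_2.
At the given prices: x_1* = 10·10/3.8 = 26.3158, and x_2* = 2.2.
Expenditure on x_1: 3.8·26.3158 = 100; share = 0.8197.

share on x_1 = 0.8197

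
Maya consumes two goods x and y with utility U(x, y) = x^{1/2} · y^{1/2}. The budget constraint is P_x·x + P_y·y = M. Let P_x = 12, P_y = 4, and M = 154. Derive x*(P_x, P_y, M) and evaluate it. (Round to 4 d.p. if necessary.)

The MRS is y/x. Set MRS = P_x/P_y.
So 0.5·P_y·y = 0.5·P_x·x; combined with the budget, a share 0.5 of income goes to x.
Demand: x*(P_x,P_y,M) = 0.5·M/P_x and y* = 0.5·M/P_y.
At P_x=12, P_y=4, M=154: x* = 0.5·154/12 = 6.4167.

x* = 6.4167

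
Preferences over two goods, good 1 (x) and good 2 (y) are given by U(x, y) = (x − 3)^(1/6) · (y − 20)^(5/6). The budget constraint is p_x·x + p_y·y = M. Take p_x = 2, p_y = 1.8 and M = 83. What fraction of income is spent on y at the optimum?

After buying the subsistence bundle (3, 20), a share 1/6 of the remaining income goes to x: x* = 3 + 1/6·(M − 3p_x − 20p_y)/p_x.
Discretionary income = 83 − 3·2 − 20·1.8 = 41; x* = 3 + 1/6·41/2 = 6.4167; y* = 20 + 5/6·41/1.8 = 38.9815.
Expenditure on y: 1.8·38.9815 = 70.1667; share = 0.8454.

share on y = 0.8454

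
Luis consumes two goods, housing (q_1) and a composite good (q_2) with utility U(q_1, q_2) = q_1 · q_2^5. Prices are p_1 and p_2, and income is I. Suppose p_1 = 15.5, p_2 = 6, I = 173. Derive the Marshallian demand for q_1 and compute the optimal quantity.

q_1* = 1.8602

Tangency: MRS = (1/5)·q_2/q_1 = p_1/p_2.
So p_2·q_2 = 5·p_1·q_1; combined with the budget, a share 1/6 of income goes to q_1.
Demand: q_1*(p_1,p_2,I) = 1/6·I/p_1 and q_2* = 5/6·I/p_2.
At p_1=15.5, p_2=6, I=173: q_1* = 1/6·173/15.5 = 1.8602.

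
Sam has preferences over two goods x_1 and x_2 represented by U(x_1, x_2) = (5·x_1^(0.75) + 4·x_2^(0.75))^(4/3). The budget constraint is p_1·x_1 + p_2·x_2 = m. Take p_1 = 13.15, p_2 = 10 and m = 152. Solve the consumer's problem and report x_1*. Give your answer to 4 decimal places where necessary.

MRS = MU_x_1/MU_x_2 = (5/4)·(x_2/x_1)^(0.25). Set equal to p_1/p_2.
Solve for the ratio: x_2/x_1 = [(4/5)·p_1/p_2]^(4).
With the ratio pinned down, the budget gives x_1* = m/(p_1 + p_2·(x_2/x_1)) and x_2* = (x_2/x_1)·x_1*.
Numerically x_2/x_1 = 1.224794, so x_1* = 152/(13.15 + 10·1.224794) = 5.9847.

x_1* = 5.9847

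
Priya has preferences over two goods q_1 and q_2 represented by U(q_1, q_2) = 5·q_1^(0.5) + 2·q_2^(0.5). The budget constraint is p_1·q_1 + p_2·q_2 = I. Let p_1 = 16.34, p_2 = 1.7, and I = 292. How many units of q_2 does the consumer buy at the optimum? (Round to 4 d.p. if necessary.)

q_2* = 104.0844

MRS = MU_q_1/MU_q_2 = (5/2)·(q_2/q_1)^(0.5). Set equal to p_1/p_2.
Hence q_2/q_1 = ((2/5)·p_1/p_2)^(1/(0.5)), i.e. raised to the 2 power.
Substitute q_2 = (q_2/q_1)·q_1 into the budget: q_1* = I/(p_1 + p_2·(q_2/q_1)).
Numerically q_2/q_1 = 14.781763, so q_1* = 292/(16.34 + 1.7·14.781763) = 7.0414 and q_2* = 14.781763·7.0414 = 104.0844.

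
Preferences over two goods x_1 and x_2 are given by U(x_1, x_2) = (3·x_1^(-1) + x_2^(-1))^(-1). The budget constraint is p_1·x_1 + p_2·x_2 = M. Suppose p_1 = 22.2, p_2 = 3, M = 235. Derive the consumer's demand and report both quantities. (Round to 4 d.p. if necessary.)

MU_x_1 ∝ 3·x_1^(-2), MU_x_2 ∝ x_2^(-2), so MRS = 3·(x_2/x_1)^(2) = p_1/p_2.
Solve for the ratio: x_2/x_1 = [(1/3)·p_1/p_2]^(0.5).
With the ratio pinned down, the budget gives x_1* = M/(p_1 + p_2·(x_2/x_1)) and x_2* = (x_2/x_1)·x_1*.
Numerically x_2/x_1 = 1.570563, so x_1* = 235/(22.2 + 3·1.570563) = 8.7323 and x_2* = 1.570563·8.7323 = 13.7146.

x_1* = 8.7323, x_2* = 13.7146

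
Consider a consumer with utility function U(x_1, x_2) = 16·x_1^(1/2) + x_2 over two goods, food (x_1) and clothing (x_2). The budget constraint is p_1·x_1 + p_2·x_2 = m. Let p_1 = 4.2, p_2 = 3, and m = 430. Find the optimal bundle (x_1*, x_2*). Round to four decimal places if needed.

x_1* = 32.6531, x_2* = 97.619

MU_x_1 = 8/√x_1, MU_x_2 = 1. Tangency: 8/√x_1 = p_1/p_2.
Thus x_1* = (8·p_2/p_1)² — independent of m — with the rest of income spent on x_2.
Plugging in: x_1* = (8·3/4.2)² = 32.6531, x_2* = 97.619.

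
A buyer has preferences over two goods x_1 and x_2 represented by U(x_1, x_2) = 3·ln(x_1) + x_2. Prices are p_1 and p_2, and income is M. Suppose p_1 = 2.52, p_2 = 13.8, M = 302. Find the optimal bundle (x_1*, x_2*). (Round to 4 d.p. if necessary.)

MU_x_1 = 3/x_1, MU_x_2 = 1. Tangency: 3/x_1 = p_1/p_2.
So x_1*(p_1,p_2) = 3·p_2/p_1, independent of income; and x_2* = (M − 3·p_2)/p_2.
At the given prices: x_1* = 3·13.8/2.52 = 16.4286, and x_2* = 18.8841.

x_1* = 16.4286, x_2* = 18.8841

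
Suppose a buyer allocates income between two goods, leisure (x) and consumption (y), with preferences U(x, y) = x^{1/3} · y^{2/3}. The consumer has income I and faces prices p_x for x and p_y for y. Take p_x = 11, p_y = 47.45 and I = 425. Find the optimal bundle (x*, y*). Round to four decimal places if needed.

MU_x/MU_y = (1/3·y)/(2/3·x); tangency sets this equal to p_x/p_y.
So 1/3·p_y·y = 2/3·p_x·x; combined with the budget, a share 1/3 of income goes to x.
Demand: x*(p_x,p_y,I) = 1/3·I/p_x and y* = 2/3·I/p_y.
At p_x=11, p_y=47.45, I=425: x* = 1/3·425/11 = 12.8788, y* = 5.9712.

x* = 12.8788, y* = 5.9712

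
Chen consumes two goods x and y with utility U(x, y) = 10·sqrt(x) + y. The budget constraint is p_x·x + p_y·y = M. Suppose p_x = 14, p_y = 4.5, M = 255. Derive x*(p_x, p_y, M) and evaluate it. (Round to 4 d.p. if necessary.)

MU_x = 5/√x, MU_y = 1. Tangency: 5/√x = p_x/p_y.
Solve: √x = 5·p_y/p_x, so x*(p_x,p_y) = (5·p_y/p_x)², and y* = (M − p_x·x*)/p_y.
Plugging in: x* = (5·4.5/14)² = 2.5829.

x* = 2.5829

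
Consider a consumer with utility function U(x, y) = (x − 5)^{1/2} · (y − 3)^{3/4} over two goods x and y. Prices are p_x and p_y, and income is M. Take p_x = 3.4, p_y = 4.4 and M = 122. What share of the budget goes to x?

share on x = 0.4403

Let x' = x−5, y' = y−3. MRS = (2/3)·y'/x' = p_x/p_y.
After buying the subsistence bundle (5, 3), a share 0.4 of the remaining income goes to x: x* = 5 + 0.4·(M − 5p_x − 3p_y)/p_x.
Discretionary income = 122 − 5·3.4 − 3·4.4 = 91.8; x* = 5 + 0.4·91.8/3.4 = 15.8; y* = 3 + 0.6·91.8/4.4 = 15.5182.
Expenditure on x: 3.4·15.8 = 53.72; share = 0.4403.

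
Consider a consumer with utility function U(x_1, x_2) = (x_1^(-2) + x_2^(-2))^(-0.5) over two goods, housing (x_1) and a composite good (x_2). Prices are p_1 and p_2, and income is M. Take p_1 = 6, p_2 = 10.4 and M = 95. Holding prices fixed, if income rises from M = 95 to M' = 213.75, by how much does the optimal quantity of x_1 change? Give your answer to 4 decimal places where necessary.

Δx_1* = 8.1015

Numerically x_2/x_1 = 0.832478, so x_1* = 95/(6 + 10.4·0.832478) = 6.4812.
At M' = 213.75: x_1* = 14.5827. Change: 14.5827 − 6.4812 = 8.1015.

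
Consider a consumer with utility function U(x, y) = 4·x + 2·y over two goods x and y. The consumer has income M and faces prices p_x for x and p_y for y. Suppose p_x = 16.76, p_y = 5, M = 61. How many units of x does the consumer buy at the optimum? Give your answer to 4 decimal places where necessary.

x* = 0

y gives more utility per dollar, so spend all income on y: y* = M/p_y, x* = 0.
Numerically: x* = 0, y* = 12.2.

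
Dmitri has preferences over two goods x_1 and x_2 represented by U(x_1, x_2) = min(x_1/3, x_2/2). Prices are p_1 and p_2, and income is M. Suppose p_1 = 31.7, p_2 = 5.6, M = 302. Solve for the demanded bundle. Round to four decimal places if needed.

Demand: x_1*(p_1,p_2,M) = 3·M/(3·p_1 + 2·p_2), x_2* = 2·M/(3·p_1 + 2·p_2).
Here 3·31.7 + 2·5.6 = 106.3, giving x_1* = 8.523 and x_2* = 5.682.

x_1* = 8.523, x_2* = 5.682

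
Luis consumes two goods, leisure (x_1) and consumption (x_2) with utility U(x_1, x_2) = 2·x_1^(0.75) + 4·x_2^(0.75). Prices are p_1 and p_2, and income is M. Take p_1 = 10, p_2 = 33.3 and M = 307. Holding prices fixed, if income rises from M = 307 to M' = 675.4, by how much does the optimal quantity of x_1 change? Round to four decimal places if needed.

With the ratio pinned down, the budget gives x_1* = M/(p_1 + p_2·(x_2/x_1)) and x_2* = (x_2/x_1)·x_1*.
Numerically x_2/x_1 = 0.13012, so x_1* = 307/(10 + 33.3·0.13012) = 21.4191.
At M' = 675.4: x_1* = 47.1221. Change: 47.1221 − 21.4191 = 25.7029.

Δx_1* = 25.7029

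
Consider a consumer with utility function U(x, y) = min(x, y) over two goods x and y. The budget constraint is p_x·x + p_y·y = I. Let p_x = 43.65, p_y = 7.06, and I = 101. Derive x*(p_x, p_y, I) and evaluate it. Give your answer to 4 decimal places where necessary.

x* = 1.9917

Leontief preferences: the optimum is at the kink where x/1 = y/1, i.e. y = x.
Budget: p_x·x + p_y·x = I, so (p_x + p_y)·x = I.
Demand: x*(p_x,p_y,I) = I/(p_x + p_y), y* = I/(p_x + p_y).
Here 43.65 + 7.06 = 50.71, giving x* = 1.9917.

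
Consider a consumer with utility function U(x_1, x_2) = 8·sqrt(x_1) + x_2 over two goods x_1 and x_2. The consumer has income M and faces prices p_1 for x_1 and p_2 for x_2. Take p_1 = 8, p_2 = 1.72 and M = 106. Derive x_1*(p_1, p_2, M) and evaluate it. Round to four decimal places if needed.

x_1* = 0.7396

Thus x_1* = (4·p_2/p_1)² — independent of M — with the rest of income spent on x_2.
Plugging in: x_1* = (4·1.72/8)² = 0.7396.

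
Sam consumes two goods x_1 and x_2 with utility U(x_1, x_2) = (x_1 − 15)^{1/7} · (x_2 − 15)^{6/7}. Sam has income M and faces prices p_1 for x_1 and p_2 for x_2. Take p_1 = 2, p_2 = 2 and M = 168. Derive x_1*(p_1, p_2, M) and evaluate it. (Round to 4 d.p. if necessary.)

x_1* = 22.7143

Let x_1' = x_1−15, x_2' = x_2−15. MRS = (1/6)·x_2'/x_1' = p_1/p_2.
After buying the subsistence bundle (15, 15), a share 1/7 of the remaining income goes to x_1: x_1* = 15 + 1/7·(M − 15p_1 − 15p_2)/p_1.
Discretionary income = 168 − 15·2 − 15·2 = 108; x_1* = 15 + 1/7·108/2 = 22.7143.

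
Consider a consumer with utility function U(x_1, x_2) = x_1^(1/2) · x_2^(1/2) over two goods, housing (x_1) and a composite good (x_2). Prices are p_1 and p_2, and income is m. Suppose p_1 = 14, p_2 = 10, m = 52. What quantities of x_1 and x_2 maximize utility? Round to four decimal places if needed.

x_1* = 1.8571, x_2* = 2.6

The MRS is x_2/x_1. Set MRS = p_1/p_2.
Rearranging, p_2·x_2 = p_1·x_1. Substituting into the budget gives p_1·x_1·(1 + 1) = m.
Demand: x_1*(p_1,p_2,m) = 0.5·m/p_1 and x_2* = 0.5·m/p_2.
At p_1=14, p_2=10, m=52: x_1* = 0.5·52/14 = 1.8571, x_2* = 2.6.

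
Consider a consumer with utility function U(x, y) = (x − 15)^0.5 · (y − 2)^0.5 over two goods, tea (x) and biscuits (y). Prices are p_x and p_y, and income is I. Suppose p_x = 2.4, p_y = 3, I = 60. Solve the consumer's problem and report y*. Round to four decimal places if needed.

y* = 5

This is Cobb-Douglas in (x−15, y−2): tangency gives 0.5·p_y·(y−2) = 0.5·p_x·(x−15).
After buying the subsistence bundle (15, 2), a share 0.5 of the remaining income goes to x: x* = 15 + 0.5·(I − 15p_x − 2p_y)/p_x.
Discretionary income = 60 − 15·2.4 − 2·3 = 18; y* = 2 + 0.5·18/3 = 5.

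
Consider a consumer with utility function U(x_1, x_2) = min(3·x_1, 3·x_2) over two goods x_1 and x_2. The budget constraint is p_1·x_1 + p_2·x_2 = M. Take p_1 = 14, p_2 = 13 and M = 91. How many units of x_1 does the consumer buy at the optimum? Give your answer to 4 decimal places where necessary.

x_1* = 3.3704

Leontief preferences: the optimum is at the kink where x_1/3 = x_2/3, i.e. x_2 = x_1.
Budget: p_1·x_1 + p_2·x_1 = M, so (3·p_1 + 3·p_2)·x_1 = 3·M.
Demand: x_1*(p_1,p_2,M) = 3·M/(3·p_1 + 3·p_2), x_2* = 3·M/(3·p_1 + 3·p_2).
Here 3·14 + 3·13 = 81, giving x_1* = 3.3704.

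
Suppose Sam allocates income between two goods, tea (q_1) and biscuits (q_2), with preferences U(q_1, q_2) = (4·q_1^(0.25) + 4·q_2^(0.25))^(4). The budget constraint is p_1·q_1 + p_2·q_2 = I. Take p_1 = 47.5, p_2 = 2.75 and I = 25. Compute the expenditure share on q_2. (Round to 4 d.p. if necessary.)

share on q_2 = 0.7211

MU_q_1 ∝ 4·q_1^(-0.75), MU_q_2 ∝ 4·q_2^(-0.75), so MRS = (q_2/q_1)^(0.75) = p_1/p_2.
Hence q_2/q_1 = (p_1/p_2)^(1/(0.75)), i.e. raised to the 4/3 power.
Substitute q_2 = (q_2/q_1)·q_1 into the budget: q_1* = I/(p_1 + p_2·(q_2/q_1)).
Numerically q_2/q_1 = 44.64929, so q_1* = 25/(47.5 + 2.75·44.64929) = 0.1468 and q_2* = 44.64929·0.1468 = 6.5551.
Expenditure on q_2: 2.75·6.5551 = 18.0264; share = 0.7211.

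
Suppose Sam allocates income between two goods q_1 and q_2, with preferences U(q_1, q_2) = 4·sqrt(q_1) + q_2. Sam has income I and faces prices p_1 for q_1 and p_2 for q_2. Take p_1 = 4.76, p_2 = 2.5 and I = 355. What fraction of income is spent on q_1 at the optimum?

share on q_1 = 0.0148

Thus q_1* = (2·p_2/p_1)² — independent of I — with the rest of income spent on q_2.
Plugging in: q_1* = (2·2.5/4.76)² = 1.1034, q_2* = 139.8992.
Expenditure on q_1: 4.76·1.1034 = 5.2521; share = 0.0148.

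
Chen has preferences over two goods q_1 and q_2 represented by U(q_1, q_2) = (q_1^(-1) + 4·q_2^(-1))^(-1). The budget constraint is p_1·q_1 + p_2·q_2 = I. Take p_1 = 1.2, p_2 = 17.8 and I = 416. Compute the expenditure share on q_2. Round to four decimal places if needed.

MRS = MU_q_1/MU_q_2 = (1/4)·(q_2/q_1)^(2). Set equal to p_1/p_2.
Hence q_2/q_1 = (4·p_1/p_2)^(1/(2)), i.e. raised to the 0.5 power.
Substitute q_2 = (q_2/q_1)·q_1 into the budget: q_1* = I/(p_1 + p_2·(q_2/q_1)).
Numerically q_2/q_1 = 0.519291, so q_1* = 416/(1.2 + 17.8·0.519291) = 39.8339 and q_2* = 0.519291·39.8339 = 20.6854.
Expenditure on q_2: 17.8·20.6854 = 368.1994; share = 0.8851.

share on q_2 = 0.8851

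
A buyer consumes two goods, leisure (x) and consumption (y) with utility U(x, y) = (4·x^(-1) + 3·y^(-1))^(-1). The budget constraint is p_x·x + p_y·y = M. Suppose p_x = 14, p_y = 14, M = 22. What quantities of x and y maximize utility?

From the CES first-order condition, (4/3)·(y/x)^(2) = p_x/p_y.
Solve for the ratio: y/x = [(3/4)·p_x/p_y]^(0.5).
Substitute y = (y/x)·x into the budget: x* = M/(p_x + p_y·(y/x)).
Numerically y/x = 0.866025, so x* = 22/(14 + 14·0.866025) = 0.8421 and y* = 0.866025·0.8421 = 0.7293.

x* = 0.8421, y* = 0.7293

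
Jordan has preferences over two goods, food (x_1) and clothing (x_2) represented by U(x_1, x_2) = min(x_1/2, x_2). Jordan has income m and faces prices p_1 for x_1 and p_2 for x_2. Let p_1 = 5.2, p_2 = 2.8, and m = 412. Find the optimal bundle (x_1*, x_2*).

x_1* = 62.4242, x_2* = 31.2121

With perfect complements, no substitution: consume in ratio x_1:x_2 = 2:1.
Budget: p_1·x_1 + p_2·(1/2)·x_1 = m, so (2·p_1 + p_2)·x_1 = 2·m.
Demand: x_1*(p_1,p_2,m) = 2·m/(2·p_1 + p_2), x_2* = m/(2·p_1 + p_2).
Here 2·5.2 + 2.8 = 13.2, giving x_1* = 62.4242 and x_2* = 31.2121.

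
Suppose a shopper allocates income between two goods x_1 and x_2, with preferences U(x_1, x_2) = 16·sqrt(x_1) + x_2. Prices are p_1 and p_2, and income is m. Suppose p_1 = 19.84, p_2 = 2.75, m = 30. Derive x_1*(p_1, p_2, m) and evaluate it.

x_1* = 1.2296

Set MRS = p_1/p_2: 8·x_1^(−1/2) = p_1/p_2.
Thus x_1* = (8·p_2/p_1)² — independent of m — with the rest of income spent on x_2.
Plugging in: x_1* = (8·2.75/19.84)² = 1.2296.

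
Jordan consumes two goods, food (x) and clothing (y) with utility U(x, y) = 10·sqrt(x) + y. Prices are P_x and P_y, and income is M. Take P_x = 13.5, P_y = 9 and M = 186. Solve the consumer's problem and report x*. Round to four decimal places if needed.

x* = 11.1111

Set MRS = P_x/P_y: 5·x^(−1/2) = P_x/P_y.
Solve: √x = 5·P_y/P_x, so x*(P_x,P_y) = (5·P_y/P_x)², and y* = (M − P_x·x*)/P_y.
Plugging in: x* = (5·9/13.5)² = 11.1111.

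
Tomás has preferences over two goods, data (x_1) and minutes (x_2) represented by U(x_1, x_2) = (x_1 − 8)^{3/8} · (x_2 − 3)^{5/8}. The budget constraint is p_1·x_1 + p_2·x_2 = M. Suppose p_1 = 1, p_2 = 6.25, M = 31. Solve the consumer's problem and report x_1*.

x_1* = 9.5938

Let x_1' = x_1−8, x_2' = x_2−3. MRS = (3/5)·x_2'/x_1' = p_1/p_2.
After buying the subsistence bundle (8, 3), a share 0.375 of the remaining income goes to x_1: x_1* = 8 + 0.375·(M − 8p_1 − 3p_2)/p_1.
Discretionary income = 31 − 8·1 − 3·6.25 = 4.25; x_1* = 8 + 0.375·4.25/1 = 9.5938.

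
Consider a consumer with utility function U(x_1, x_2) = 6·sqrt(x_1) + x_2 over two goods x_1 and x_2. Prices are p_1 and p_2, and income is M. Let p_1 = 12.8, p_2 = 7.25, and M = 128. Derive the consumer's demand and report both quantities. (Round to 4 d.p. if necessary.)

x_1* = 2.8873, x_2* = 12.5575

Utility is quasi-linear in x_2; the FOC for x_1 is 3/√x_1 = p_1/p_2.
Thus x_1* = (3·p_2/p_1)² — independent of M — with the rest of income spent on x_2.
Plugging in: x_1* = (3·7.25/12.8)² = 2.8873, x_2* = 12.5575.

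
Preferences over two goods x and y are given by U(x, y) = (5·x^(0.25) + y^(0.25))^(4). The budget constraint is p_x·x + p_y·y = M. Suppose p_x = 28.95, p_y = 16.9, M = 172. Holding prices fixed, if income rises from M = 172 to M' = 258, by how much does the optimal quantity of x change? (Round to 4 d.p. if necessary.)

MU_x ∝ 5·x^(-0.75), MU_y ∝ y^(-0.75), so MRS = 5·(y/x)^(0.75) = p_x/p_y.
Hence y/x = ((1/5)·p_x/p_y)^(1/(0.75)), i.e. raised to the 4/3 power.
Substitute y = (y/x)·x into the budget: x* = M/(p_x + p_y·(y/x)).
Numerically y/x = 0.23973, so x* = 172/(28.95 + 16.9·0.23973) = 5.2119.
At M' = 258: x* = 7.8178. Change: 7.8178 − 5.2119 = 2.6059.

Δx* = 2.6059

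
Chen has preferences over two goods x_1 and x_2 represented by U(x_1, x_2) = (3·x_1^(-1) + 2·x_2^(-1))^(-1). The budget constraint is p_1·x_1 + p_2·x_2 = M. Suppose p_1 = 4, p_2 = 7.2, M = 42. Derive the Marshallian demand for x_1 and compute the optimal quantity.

With the ratio pinned down, the budget gives x_1* = M/(p_1 + p_2·(x_2/x_1)) and x_2* = (x_2/x_1)·x_1*.
Numerically x_2/x_1 = 0.608581, so x_1* = 42/(4 + 7.2·0.608581) = 5.0109.

x_1* = 5.0109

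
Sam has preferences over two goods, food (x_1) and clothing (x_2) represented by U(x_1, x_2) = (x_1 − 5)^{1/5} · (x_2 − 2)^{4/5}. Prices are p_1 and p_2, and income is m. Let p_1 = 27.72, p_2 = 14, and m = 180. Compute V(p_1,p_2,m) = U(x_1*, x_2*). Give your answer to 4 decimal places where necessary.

V = 0.5062

After buying the subsistence bundle (5, 2), a share 0.2 of the remaining income goes to x_1: x_1* = 5 + 0.2·(m − 5p_1 − 2p_2)/p_1.
Discretionary income = 180 − 5·27.72 − 2·14 = 13.4; x_1* = 5 + 0.2·13.4/27.72 = 5.0967; x_2* = 2 + 0.8·13.4/14 = 2.7657.
Utility at the optimum: U(5.0967, 2.7657) = 0.5062.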